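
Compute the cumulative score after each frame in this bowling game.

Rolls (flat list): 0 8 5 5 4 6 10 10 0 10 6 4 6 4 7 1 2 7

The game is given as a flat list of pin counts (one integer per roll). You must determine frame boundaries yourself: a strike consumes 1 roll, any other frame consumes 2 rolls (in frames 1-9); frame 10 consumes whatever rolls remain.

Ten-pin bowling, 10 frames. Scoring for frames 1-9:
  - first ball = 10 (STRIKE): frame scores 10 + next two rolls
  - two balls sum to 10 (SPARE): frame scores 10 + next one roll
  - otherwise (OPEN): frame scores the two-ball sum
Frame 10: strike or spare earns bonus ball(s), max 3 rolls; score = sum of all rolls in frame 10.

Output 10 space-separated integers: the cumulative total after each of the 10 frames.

Answer: 8 22 42 62 82 98 114 131 139 148

Derivation:
Frame 1: OPEN (0+8=8). Cumulative: 8
Frame 2: SPARE (5+5=10). 10 + next roll (4) = 14. Cumulative: 22
Frame 3: SPARE (4+6=10). 10 + next roll (10) = 20. Cumulative: 42
Frame 4: STRIKE. 10 + next two rolls (10+0) = 20. Cumulative: 62
Frame 5: STRIKE. 10 + next two rolls (0+10) = 20. Cumulative: 82
Frame 6: SPARE (0+10=10). 10 + next roll (6) = 16. Cumulative: 98
Frame 7: SPARE (6+4=10). 10 + next roll (6) = 16. Cumulative: 114
Frame 8: SPARE (6+4=10). 10 + next roll (7) = 17. Cumulative: 131
Frame 9: OPEN (7+1=8). Cumulative: 139
Frame 10: OPEN. Sum of all frame-10 rolls (2+7) = 9. Cumulative: 148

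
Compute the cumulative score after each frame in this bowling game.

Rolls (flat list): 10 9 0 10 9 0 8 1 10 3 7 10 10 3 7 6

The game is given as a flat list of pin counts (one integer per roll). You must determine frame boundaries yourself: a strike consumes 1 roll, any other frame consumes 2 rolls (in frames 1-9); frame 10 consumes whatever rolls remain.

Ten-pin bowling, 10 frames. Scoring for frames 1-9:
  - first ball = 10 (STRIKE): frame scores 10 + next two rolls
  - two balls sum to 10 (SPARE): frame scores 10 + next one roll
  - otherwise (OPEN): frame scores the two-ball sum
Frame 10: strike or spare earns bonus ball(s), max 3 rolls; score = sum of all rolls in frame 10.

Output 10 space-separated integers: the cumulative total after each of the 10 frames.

Frame 1: STRIKE. 10 + next two rolls (9+0) = 19. Cumulative: 19
Frame 2: OPEN (9+0=9). Cumulative: 28
Frame 3: STRIKE. 10 + next two rolls (9+0) = 19. Cumulative: 47
Frame 4: OPEN (9+0=9). Cumulative: 56
Frame 5: OPEN (8+1=9). Cumulative: 65
Frame 6: STRIKE. 10 + next two rolls (3+7) = 20. Cumulative: 85
Frame 7: SPARE (3+7=10). 10 + next roll (10) = 20. Cumulative: 105
Frame 8: STRIKE. 10 + next two rolls (10+3) = 23. Cumulative: 128
Frame 9: STRIKE. 10 + next two rolls (3+7) = 20. Cumulative: 148
Frame 10: SPARE. Sum of all frame-10 rolls (3+7+6) = 16. Cumulative: 164

Answer: 19 28 47 56 65 85 105 128 148 164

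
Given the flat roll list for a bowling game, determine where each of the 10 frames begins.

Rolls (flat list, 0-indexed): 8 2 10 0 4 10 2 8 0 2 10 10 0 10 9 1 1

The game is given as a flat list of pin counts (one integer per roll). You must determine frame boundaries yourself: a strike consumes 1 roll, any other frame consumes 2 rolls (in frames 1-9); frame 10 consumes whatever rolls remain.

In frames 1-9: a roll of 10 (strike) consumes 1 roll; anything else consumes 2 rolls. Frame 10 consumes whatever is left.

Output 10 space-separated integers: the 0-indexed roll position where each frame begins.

Frame 1 starts at roll index 0: rolls=8,2 (sum=10), consumes 2 rolls
Frame 2 starts at roll index 2: roll=10 (strike), consumes 1 roll
Frame 3 starts at roll index 3: rolls=0,4 (sum=4), consumes 2 rolls
Frame 4 starts at roll index 5: roll=10 (strike), consumes 1 roll
Frame 5 starts at roll index 6: rolls=2,8 (sum=10), consumes 2 rolls
Frame 6 starts at roll index 8: rolls=0,2 (sum=2), consumes 2 rolls
Frame 7 starts at roll index 10: roll=10 (strike), consumes 1 roll
Frame 8 starts at roll index 11: roll=10 (strike), consumes 1 roll
Frame 9 starts at roll index 12: rolls=0,10 (sum=10), consumes 2 rolls
Frame 10 starts at roll index 14: 3 remaining rolls

Answer: 0 2 3 5 6 8 10 11 12 14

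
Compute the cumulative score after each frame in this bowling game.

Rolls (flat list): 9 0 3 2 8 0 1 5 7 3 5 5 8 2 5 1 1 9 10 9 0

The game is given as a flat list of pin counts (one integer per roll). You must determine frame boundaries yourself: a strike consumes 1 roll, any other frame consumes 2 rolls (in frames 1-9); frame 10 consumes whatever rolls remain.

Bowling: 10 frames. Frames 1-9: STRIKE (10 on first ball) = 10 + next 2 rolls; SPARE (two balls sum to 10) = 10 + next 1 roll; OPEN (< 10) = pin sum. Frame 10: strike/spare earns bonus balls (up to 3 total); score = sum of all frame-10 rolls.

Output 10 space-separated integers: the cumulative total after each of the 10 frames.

Answer: 9 14 22 28 43 61 76 82 102 121

Derivation:
Frame 1: OPEN (9+0=9). Cumulative: 9
Frame 2: OPEN (3+2=5). Cumulative: 14
Frame 3: OPEN (8+0=8). Cumulative: 22
Frame 4: OPEN (1+5=6). Cumulative: 28
Frame 5: SPARE (7+3=10). 10 + next roll (5) = 15. Cumulative: 43
Frame 6: SPARE (5+5=10). 10 + next roll (8) = 18. Cumulative: 61
Frame 7: SPARE (8+2=10). 10 + next roll (5) = 15. Cumulative: 76
Frame 8: OPEN (5+1=6). Cumulative: 82
Frame 9: SPARE (1+9=10). 10 + next roll (10) = 20. Cumulative: 102
Frame 10: STRIKE. Sum of all frame-10 rolls (10+9+0) = 19. Cumulative: 121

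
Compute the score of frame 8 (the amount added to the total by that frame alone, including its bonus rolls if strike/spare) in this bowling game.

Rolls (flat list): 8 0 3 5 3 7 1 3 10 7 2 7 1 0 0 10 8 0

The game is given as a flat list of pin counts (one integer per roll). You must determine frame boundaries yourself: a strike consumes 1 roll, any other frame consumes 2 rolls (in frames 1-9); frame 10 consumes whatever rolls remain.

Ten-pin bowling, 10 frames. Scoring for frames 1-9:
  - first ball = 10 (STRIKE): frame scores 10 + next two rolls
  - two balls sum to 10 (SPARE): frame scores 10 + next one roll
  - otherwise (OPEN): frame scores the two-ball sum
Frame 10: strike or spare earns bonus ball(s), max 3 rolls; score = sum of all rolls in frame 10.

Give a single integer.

Frame 1: OPEN (8+0=8). Cumulative: 8
Frame 2: OPEN (3+5=8). Cumulative: 16
Frame 3: SPARE (3+7=10). 10 + next roll (1) = 11. Cumulative: 27
Frame 4: OPEN (1+3=4). Cumulative: 31
Frame 5: STRIKE. 10 + next two rolls (7+2) = 19. Cumulative: 50
Frame 6: OPEN (7+2=9). Cumulative: 59
Frame 7: OPEN (7+1=8). Cumulative: 67
Frame 8: OPEN (0+0=0). Cumulative: 67
Frame 9: STRIKE. 10 + next two rolls (8+0) = 18. Cumulative: 85
Frame 10: OPEN. Sum of all frame-10 rolls (8+0) = 8. Cumulative: 93

Answer: 0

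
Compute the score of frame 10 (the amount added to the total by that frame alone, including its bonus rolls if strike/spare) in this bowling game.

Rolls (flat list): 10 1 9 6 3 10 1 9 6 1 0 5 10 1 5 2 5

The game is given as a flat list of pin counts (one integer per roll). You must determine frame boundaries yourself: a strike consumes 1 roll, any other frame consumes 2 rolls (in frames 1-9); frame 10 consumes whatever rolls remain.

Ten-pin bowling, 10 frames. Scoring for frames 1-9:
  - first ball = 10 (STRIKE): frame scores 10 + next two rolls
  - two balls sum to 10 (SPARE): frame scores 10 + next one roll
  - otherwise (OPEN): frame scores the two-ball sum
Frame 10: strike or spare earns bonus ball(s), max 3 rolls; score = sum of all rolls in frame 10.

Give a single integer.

Answer: 7

Derivation:
Frame 1: STRIKE. 10 + next two rolls (1+9) = 20. Cumulative: 20
Frame 2: SPARE (1+9=10). 10 + next roll (6) = 16. Cumulative: 36
Frame 3: OPEN (6+3=9). Cumulative: 45
Frame 4: STRIKE. 10 + next two rolls (1+9) = 20. Cumulative: 65
Frame 5: SPARE (1+9=10). 10 + next roll (6) = 16. Cumulative: 81
Frame 6: OPEN (6+1=7). Cumulative: 88
Frame 7: OPEN (0+5=5). Cumulative: 93
Frame 8: STRIKE. 10 + next two rolls (1+5) = 16. Cumulative: 109
Frame 9: OPEN (1+5=6). Cumulative: 115
Frame 10: OPEN. Sum of all frame-10 rolls (2+5) = 7. Cumulative: 122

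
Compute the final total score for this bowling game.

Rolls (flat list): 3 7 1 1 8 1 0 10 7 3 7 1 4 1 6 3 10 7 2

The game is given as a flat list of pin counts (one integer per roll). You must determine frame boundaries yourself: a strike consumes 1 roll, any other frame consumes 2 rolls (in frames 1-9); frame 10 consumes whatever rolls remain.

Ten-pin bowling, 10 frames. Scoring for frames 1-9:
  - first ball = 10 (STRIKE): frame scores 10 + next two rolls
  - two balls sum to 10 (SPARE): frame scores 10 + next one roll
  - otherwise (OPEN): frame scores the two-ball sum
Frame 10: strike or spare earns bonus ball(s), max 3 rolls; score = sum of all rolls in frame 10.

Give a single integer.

Frame 1: SPARE (3+7=10). 10 + next roll (1) = 11. Cumulative: 11
Frame 2: OPEN (1+1=2). Cumulative: 13
Frame 3: OPEN (8+1=9). Cumulative: 22
Frame 4: SPARE (0+10=10). 10 + next roll (7) = 17. Cumulative: 39
Frame 5: SPARE (7+3=10). 10 + next roll (7) = 17. Cumulative: 56
Frame 6: OPEN (7+1=8). Cumulative: 64
Frame 7: OPEN (4+1=5). Cumulative: 69
Frame 8: OPEN (6+3=9). Cumulative: 78
Frame 9: STRIKE. 10 + next two rolls (7+2) = 19. Cumulative: 97
Frame 10: OPEN. Sum of all frame-10 rolls (7+2) = 9. Cumulative: 106

Answer: 106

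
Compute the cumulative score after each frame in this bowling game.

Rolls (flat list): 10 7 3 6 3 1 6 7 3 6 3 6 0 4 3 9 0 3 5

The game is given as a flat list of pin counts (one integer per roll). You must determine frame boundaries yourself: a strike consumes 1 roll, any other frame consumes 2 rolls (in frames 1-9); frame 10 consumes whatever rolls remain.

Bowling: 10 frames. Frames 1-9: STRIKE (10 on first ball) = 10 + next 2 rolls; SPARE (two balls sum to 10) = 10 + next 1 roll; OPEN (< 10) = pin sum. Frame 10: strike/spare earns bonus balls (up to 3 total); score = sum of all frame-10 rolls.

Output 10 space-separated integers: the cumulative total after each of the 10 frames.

Answer: 20 36 45 52 68 77 83 90 99 107

Derivation:
Frame 1: STRIKE. 10 + next two rolls (7+3) = 20. Cumulative: 20
Frame 2: SPARE (7+3=10). 10 + next roll (6) = 16. Cumulative: 36
Frame 3: OPEN (6+3=9). Cumulative: 45
Frame 4: OPEN (1+6=7). Cumulative: 52
Frame 5: SPARE (7+3=10). 10 + next roll (6) = 16. Cumulative: 68
Frame 6: OPEN (6+3=9). Cumulative: 77
Frame 7: OPEN (6+0=6). Cumulative: 83
Frame 8: OPEN (4+3=7). Cumulative: 90
Frame 9: OPEN (9+0=9). Cumulative: 99
Frame 10: OPEN. Sum of all frame-10 rolls (3+5) = 8. Cumulative: 107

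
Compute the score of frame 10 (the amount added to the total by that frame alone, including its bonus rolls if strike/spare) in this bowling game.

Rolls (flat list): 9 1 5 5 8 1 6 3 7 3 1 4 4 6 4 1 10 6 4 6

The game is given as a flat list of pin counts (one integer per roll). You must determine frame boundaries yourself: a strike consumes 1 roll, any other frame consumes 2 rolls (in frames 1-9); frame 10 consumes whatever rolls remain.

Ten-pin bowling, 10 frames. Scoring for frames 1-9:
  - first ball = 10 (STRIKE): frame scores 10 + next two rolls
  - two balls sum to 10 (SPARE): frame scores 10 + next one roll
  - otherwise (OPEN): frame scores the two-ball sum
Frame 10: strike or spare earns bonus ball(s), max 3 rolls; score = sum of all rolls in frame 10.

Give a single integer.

Answer: 16

Derivation:
Frame 1: SPARE (9+1=10). 10 + next roll (5) = 15. Cumulative: 15
Frame 2: SPARE (5+5=10). 10 + next roll (8) = 18. Cumulative: 33
Frame 3: OPEN (8+1=9). Cumulative: 42
Frame 4: OPEN (6+3=9). Cumulative: 51
Frame 5: SPARE (7+3=10). 10 + next roll (1) = 11. Cumulative: 62
Frame 6: OPEN (1+4=5). Cumulative: 67
Frame 7: SPARE (4+6=10). 10 + next roll (4) = 14. Cumulative: 81
Frame 8: OPEN (4+1=5). Cumulative: 86
Frame 9: STRIKE. 10 + next two rolls (6+4) = 20. Cumulative: 106
Frame 10: SPARE. Sum of all frame-10 rolls (6+4+6) = 16. Cumulative: 122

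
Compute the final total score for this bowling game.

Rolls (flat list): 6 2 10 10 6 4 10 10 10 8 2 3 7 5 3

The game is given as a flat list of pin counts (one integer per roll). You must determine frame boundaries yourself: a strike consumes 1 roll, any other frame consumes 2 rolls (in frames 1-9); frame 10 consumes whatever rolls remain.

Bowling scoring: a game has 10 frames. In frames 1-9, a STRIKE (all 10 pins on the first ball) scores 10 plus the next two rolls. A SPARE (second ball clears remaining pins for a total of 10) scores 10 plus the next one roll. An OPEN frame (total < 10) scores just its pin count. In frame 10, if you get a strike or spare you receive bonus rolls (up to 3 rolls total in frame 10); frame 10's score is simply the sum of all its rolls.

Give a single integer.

Frame 1: OPEN (6+2=8). Cumulative: 8
Frame 2: STRIKE. 10 + next two rolls (10+6) = 26. Cumulative: 34
Frame 3: STRIKE. 10 + next two rolls (6+4) = 20. Cumulative: 54
Frame 4: SPARE (6+4=10). 10 + next roll (10) = 20. Cumulative: 74
Frame 5: STRIKE. 10 + next two rolls (10+10) = 30. Cumulative: 104
Frame 6: STRIKE. 10 + next two rolls (10+8) = 28. Cumulative: 132
Frame 7: STRIKE. 10 + next two rolls (8+2) = 20. Cumulative: 152
Frame 8: SPARE (8+2=10). 10 + next roll (3) = 13. Cumulative: 165
Frame 9: SPARE (3+7=10). 10 + next roll (5) = 15. Cumulative: 180
Frame 10: OPEN. Sum of all frame-10 rolls (5+3) = 8. Cumulative: 188

Answer: 188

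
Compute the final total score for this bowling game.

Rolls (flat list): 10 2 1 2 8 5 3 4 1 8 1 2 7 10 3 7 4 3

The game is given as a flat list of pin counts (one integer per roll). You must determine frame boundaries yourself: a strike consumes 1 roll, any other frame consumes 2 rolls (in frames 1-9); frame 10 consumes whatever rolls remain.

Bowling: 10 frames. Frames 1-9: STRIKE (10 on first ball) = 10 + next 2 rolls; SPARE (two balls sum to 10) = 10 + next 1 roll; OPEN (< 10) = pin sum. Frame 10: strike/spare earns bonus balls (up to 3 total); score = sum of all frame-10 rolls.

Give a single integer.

Frame 1: STRIKE. 10 + next two rolls (2+1) = 13. Cumulative: 13
Frame 2: OPEN (2+1=3). Cumulative: 16
Frame 3: SPARE (2+8=10). 10 + next roll (5) = 15. Cumulative: 31
Frame 4: OPEN (5+3=8). Cumulative: 39
Frame 5: OPEN (4+1=5). Cumulative: 44
Frame 6: OPEN (8+1=9). Cumulative: 53
Frame 7: OPEN (2+7=9). Cumulative: 62
Frame 8: STRIKE. 10 + next two rolls (3+7) = 20. Cumulative: 82
Frame 9: SPARE (3+7=10). 10 + next roll (4) = 14. Cumulative: 96
Frame 10: OPEN. Sum of all frame-10 rolls (4+3) = 7. Cumulative: 103

Answer: 103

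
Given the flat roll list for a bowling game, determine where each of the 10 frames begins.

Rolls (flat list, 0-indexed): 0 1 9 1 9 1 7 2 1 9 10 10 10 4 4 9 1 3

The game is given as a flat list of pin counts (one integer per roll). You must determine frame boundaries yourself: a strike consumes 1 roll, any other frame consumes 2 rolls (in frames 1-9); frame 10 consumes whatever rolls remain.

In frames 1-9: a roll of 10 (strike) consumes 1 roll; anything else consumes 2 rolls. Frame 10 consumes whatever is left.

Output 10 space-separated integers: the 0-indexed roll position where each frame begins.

Answer: 0 2 4 6 8 10 11 12 13 15

Derivation:
Frame 1 starts at roll index 0: rolls=0,1 (sum=1), consumes 2 rolls
Frame 2 starts at roll index 2: rolls=9,1 (sum=10), consumes 2 rolls
Frame 3 starts at roll index 4: rolls=9,1 (sum=10), consumes 2 rolls
Frame 4 starts at roll index 6: rolls=7,2 (sum=9), consumes 2 rolls
Frame 5 starts at roll index 8: rolls=1,9 (sum=10), consumes 2 rolls
Frame 6 starts at roll index 10: roll=10 (strike), consumes 1 roll
Frame 7 starts at roll index 11: roll=10 (strike), consumes 1 roll
Frame 8 starts at roll index 12: roll=10 (strike), consumes 1 roll
Frame 9 starts at roll index 13: rolls=4,4 (sum=8), consumes 2 rolls
Frame 10 starts at roll index 15: 3 remaining rolls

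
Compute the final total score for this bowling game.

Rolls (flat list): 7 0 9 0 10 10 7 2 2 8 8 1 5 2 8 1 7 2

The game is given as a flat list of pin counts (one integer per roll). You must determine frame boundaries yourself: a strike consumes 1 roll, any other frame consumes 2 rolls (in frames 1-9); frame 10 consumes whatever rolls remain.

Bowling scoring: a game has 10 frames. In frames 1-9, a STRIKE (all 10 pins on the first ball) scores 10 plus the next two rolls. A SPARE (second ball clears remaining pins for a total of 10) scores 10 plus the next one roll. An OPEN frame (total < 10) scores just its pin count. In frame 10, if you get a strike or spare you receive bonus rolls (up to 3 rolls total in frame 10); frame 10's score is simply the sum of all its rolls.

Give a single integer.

Frame 1: OPEN (7+0=7). Cumulative: 7
Frame 2: OPEN (9+0=9). Cumulative: 16
Frame 3: STRIKE. 10 + next two rolls (10+7) = 27. Cumulative: 43
Frame 4: STRIKE. 10 + next two rolls (7+2) = 19. Cumulative: 62
Frame 5: OPEN (7+2=9). Cumulative: 71
Frame 6: SPARE (2+8=10). 10 + next roll (8) = 18. Cumulative: 89
Frame 7: OPEN (8+1=9). Cumulative: 98
Frame 8: OPEN (5+2=7). Cumulative: 105
Frame 9: OPEN (8+1=9). Cumulative: 114
Frame 10: OPEN. Sum of all frame-10 rolls (7+2) = 9. Cumulative: 123

Answer: 123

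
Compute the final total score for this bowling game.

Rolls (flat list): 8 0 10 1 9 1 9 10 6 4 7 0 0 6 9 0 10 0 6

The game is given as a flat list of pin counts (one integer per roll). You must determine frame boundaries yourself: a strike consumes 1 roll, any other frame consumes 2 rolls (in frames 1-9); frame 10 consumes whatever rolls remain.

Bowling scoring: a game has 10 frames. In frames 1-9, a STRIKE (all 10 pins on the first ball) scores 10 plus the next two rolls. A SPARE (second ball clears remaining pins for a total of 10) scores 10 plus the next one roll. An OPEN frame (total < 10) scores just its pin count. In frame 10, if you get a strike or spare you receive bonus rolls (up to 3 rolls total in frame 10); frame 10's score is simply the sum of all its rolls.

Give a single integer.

Answer: 134

Derivation:
Frame 1: OPEN (8+0=8). Cumulative: 8
Frame 2: STRIKE. 10 + next two rolls (1+9) = 20. Cumulative: 28
Frame 3: SPARE (1+9=10). 10 + next roll (1) = 11. Cumulative: 39
Frame 4: SPARE (1+9=10). 10 + next roll (10) = 20. Cumulative: 59
Frame 5: STRIKE. 10 + next two rolls (6+4) = 20. Cumulative: 79
Frame 6: SPARE (6+4=10). 10 + next roll (7) = 17. Cumulative: 96
Frame 7: OPEN (7+0=7). Cumulative: 103
Frame 8: OPEN (0+6=6). Cumulative: 109
Frame 9: OPEN (9+0=9). Cumulative: 118
Frame 10: STRIKE. Sum of all frame-10 rolls (10+0+6) = 16. Cumulative: 134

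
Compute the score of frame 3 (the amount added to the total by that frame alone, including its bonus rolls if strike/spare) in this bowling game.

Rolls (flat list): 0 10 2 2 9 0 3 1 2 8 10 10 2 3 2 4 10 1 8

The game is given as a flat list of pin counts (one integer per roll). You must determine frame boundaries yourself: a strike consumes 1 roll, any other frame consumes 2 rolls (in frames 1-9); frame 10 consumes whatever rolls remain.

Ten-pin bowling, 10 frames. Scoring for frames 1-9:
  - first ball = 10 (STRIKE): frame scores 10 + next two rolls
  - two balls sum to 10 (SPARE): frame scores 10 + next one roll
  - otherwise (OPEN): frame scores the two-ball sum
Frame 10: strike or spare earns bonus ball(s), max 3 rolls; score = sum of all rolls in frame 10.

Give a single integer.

Answer: 9

Derivation:
Frame 1: SPARE (0+10=10). 10 + next roll (2) = 12. Cumulative: 12
Frame 2: OPEN (2+2=4). Cumulative: 16
Frame 3: OPEN (9+0=9). Cumulative: 25
Frame 4: OPEN (3+1=4). Cumulative: 29
Frame 5: SPARE (2+8=10). 10 + next roll (10) = 20. Cumulative: 49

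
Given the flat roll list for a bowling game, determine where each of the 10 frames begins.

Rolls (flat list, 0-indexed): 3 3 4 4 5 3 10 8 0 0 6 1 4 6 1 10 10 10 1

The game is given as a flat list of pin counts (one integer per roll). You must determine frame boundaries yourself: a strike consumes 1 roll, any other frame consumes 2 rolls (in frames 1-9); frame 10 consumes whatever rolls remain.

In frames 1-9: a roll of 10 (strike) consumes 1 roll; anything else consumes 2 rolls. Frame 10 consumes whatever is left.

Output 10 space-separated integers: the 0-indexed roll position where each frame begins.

Frame 1 starts at roll index 0: rolls=3,3 (sum=6), consumes 2 rolls
Frame 2 starts at roll index 2: rolls=4,4 (sum=8), consumes 2 rolls
Frame 3 starts at roll index 4: rolls=5,3 (sum=8), consumes 2 rolls
Frame 4 starts at roll index 6: roll=10 (strike), consumes 1 roll
Frame 5 starts at roll index 7: rolls=8,0 (sum=8), consumes 2 rolls
Frame 6 starts at roll index 9: rolls=0,6 (sum=6), consumes 2 rolls
Frame 7 starts at roll index 11: rolls=1,4 (sum=5), consumes 2 rolls
Frame 8 starts at roll index 13: rolls=6,1 (sum=7), consumes 2 rolls
Frame 9 starts at roll index 15: roll=10 (strike), consumes 1 roll
Frame 10 starts at roll index 16: 3 remaining rolls

Answer: 0 2 4 6 7 9 11 13 15 16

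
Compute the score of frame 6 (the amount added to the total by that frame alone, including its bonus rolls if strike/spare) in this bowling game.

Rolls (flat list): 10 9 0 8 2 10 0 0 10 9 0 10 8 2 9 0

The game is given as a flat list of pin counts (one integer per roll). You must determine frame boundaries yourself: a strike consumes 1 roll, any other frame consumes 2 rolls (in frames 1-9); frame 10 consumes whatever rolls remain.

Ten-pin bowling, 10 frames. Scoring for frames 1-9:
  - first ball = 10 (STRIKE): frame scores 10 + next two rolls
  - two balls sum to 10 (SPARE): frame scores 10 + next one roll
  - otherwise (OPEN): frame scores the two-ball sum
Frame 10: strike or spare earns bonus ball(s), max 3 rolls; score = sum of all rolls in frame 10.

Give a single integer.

Answer: 19

Derivation:
Frame 1: STRIKE. 10 + next two rolls (9+0) = 19. Cumulative: 19
Frame 2: OPEN (9+0=9). Cumulative: 28
Frame 3: SPARE (8+2=10). 10 + next roll (10) = 20. Cumulative: 48
Frame 4: STRIKE. 10 + next two rolls (0+0) = 10. Cumulative: 58
Frame 5: OPEN (0+0=0). Cumulative: 58
Frame 6: STRIKE. 10 + next two rolls (9+0) = 19. Cumulative: 77
Frame 7: OPEN (9+0=9). Cumulative: 86
Frame 8: STRIKE. 10 + next two rolls (8+2) = 20. Cumulative: 106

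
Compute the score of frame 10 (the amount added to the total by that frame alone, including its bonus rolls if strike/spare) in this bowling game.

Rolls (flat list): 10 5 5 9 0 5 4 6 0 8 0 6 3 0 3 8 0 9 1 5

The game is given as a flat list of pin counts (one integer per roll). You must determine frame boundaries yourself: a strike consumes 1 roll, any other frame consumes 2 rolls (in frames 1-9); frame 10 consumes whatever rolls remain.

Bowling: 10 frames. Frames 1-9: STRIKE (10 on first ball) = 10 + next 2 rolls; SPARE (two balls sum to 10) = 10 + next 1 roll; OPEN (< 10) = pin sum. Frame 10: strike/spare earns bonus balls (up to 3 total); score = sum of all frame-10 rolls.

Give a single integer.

Answer: 15

Derivation:
Frame 1: STRIKE. 10 + next two rolls (5+5) = 20. Cumulative: 20
Frame 2: SPARE (5+5=10). 10 + next roll (9) = 19. Cumulative: 39
Frame 3: OPEN (9+0=9). Cumulative: 48
Frame 4: OPEN (5+4=9). Cumulative: 57
Frame 5: OPEN (6+0=6). Cumulative: 63
Frame 6: OPEN (8+0=8). Cumulative: 71
Frame 7: OPEN (6+3=9). Cumulative: 80
Frame 8: OPEN (0+3=3). Cumulative: 83
Frame 9: OPEN (8+0=8). Cumulative: 91
Frame 10: SPARE. Sum of all frame-10 rolls (9+1+5) = 15. Cumulative: 106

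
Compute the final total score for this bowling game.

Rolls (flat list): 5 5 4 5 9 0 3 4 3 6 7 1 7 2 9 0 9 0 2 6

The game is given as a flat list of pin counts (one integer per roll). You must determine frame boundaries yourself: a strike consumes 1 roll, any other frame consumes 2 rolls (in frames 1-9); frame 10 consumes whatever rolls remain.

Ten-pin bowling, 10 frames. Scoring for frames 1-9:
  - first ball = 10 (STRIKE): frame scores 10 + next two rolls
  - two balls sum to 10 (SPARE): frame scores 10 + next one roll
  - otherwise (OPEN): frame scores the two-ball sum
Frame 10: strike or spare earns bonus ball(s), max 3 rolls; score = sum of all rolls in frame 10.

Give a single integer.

Answer: 91

Derivation:
Frame 1: SPARE (5+5=10). 10 + next roll (4) = 14. Cumulative: 14
Frame 2: OPEN (4+5=9). Cumulative: 23
Frame 3: OPEN (9+0=9). Cumulative: 32
Frame 4: OPEN (3+4=7). Cumulative: 39
Frame 5: OPEN (3+6=9). Cumulative: 48
Frame 6: OPEN (7+1=8). Cumulative: 56
Frame 7: OPEN (7+2=9). Cumulative: 65
Frame 8: OPEN (9+0=9). Cumulative: 74
Frame 9: OPEN (9+0=9). Cumulative: 83
Frame 10: OPEN. Sum of all frame-10 rolls (2+6) = 8. Cumulative: 91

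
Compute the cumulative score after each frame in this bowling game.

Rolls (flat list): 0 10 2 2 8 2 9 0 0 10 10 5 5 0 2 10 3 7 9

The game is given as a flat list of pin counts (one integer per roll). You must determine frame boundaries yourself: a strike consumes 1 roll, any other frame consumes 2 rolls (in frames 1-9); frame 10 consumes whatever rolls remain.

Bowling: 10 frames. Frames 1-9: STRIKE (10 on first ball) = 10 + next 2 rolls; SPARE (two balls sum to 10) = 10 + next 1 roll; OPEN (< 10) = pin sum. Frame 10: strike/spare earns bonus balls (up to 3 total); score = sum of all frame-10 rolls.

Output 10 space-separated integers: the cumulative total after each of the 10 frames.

Answer: 12 16 35 44 64 84 94 96 116 135

Derivation:
Frame 1: SPARE (0+10=10). 10 + next roll (2) = 12. Cumulative: 12
Frame 2: OPEN (2+2=4). Cumulative: 16
Frame 3: SPARE (8+2=10). 10 + next roll (9) = 19. Cumulative: 35
Frame 4: OPEN (9+0=9). Cumulative: 44
Frame 5: SPARE (0+10=10). 10 + next roll (10) = 20. Cumulative: 64
Frame 6: STRIKE. 10 + next two rolls (5+5) = 20. Cumulative: 84
Frame 7: SPARE (5+5=10). 10 + next roll (0) = 10. Cumulative: 94
Frame 8: OPEN (0+2=2). Cumulative: 96
Frame 9: STRIKE. 10 + next two rolls (3+7) = 20. Cumulative: 116
Frame 10: SPARE. Sum of all frame-10 rolls (3+7+9) = 19. Cumulative: 135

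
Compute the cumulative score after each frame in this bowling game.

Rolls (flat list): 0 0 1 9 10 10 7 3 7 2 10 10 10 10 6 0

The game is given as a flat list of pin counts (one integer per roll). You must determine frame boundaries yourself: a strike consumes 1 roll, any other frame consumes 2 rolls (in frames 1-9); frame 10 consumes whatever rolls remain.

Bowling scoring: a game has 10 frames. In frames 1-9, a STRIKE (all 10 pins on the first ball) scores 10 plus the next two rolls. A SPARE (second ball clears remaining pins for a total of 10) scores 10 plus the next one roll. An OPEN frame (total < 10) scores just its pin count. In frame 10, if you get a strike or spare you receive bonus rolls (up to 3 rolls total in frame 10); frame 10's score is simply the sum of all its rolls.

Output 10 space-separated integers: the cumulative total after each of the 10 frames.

Frame 1: OPEN (0+0=0). Cumulative: 0
Frame 2: SPARE (1+9=10). 10 + next roll (10) = 20. Cumulative: 20
Frame 3: STRIKE. 10 + next two rolls (10+7) = 27. Cumulative: 47
Frame 4: STRIKE. 10 + next two rolls (7+3) = 20. Cumulative: 67
Frame 5: SPARE (7+3=10). 10 + next roll (7) = 17. Cumulative: 84
Frame 6: OPEN (7+2=9). Cumulative: 93
Frame 7: STRIKE. 10 + next two rolls (10+10) = 30. Cumulative: 123
Frame 8: STRIKE. 10 + next two rolls (10+10) = 30. Cumulative: 153
Frame 9: STRIKE. 10 + next two rolls (10+6) = 26. Cumulative: 179
Frame 10: STRIKE. Sum of all frame-10 rolls (10+6+0) = 16. Cumulative: 195

Answer: 0 20 47 67 84 93 123 153 179 195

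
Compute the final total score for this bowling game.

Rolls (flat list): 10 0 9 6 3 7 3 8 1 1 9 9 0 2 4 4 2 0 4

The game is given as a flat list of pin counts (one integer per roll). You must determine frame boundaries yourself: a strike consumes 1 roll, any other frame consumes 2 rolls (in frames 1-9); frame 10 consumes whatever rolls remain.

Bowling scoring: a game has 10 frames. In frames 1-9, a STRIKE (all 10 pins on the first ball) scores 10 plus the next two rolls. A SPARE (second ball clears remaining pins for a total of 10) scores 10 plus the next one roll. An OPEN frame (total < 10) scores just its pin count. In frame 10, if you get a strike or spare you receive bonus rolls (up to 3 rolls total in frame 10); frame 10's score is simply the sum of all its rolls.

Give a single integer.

Frame 1: STRIKE. 10 + next two rolls (0+9) = 19. Cumulative: 19
Frame 2: OPEN (0+9=9). Cumulative: 28
Frame 3: OPEN (6+3=9). Cumulative: 37
Frame 4: SPARE (7+3=10). 10 + next roll (8) = 18. Cumulative: 55
Frame 5: OPEN (8+1=9). Cumulative: 64
Frame 6: SPARE (1+9=10). 10 + next roll (9) = 19. Cumulative: 83
Frame 7: OPEN (9+0=9). Cumulative: 92
Frame 8: OPEN (2+4=6). Cumulative: 98
Frame 9: OPEN (4+2=6). Cumulative: 104
Frame 10: OPEN. Sum of all frame-10 rolls (0+4) = 4. Cumulative: 108

Answer: 108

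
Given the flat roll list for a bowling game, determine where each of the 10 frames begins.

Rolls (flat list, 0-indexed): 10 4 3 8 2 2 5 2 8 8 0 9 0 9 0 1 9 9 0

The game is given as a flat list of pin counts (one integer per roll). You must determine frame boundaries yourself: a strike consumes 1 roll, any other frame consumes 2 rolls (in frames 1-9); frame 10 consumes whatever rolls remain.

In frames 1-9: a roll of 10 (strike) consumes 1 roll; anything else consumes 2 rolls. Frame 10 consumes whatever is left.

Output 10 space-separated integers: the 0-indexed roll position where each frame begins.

Answer: 0 1 3 5 7 9 11 13 15 17

Derivation:
Frame 1 starts at roll index 0: roll=10 (strike), consumes 1 roll
Frame 2 starts at roll index 1: rolls=4,3 (sum=7), consumes 2 rolls
Frame 3 starts at roll index 3: rolls=8,2 (sum=10), consumes 2 rolls
Frame 4 starts at roll index 5: rolls=2,5 (sum=7), consumes 2 rolls
Frame 5 starts at roll index 7: rolls=2,8 (sum=10), consumes 2 rolls
Frame 6 starts at roll index 9: rolls=8,0 (sum=8), consumes 2 rolls
Frame 7 starts at roll index 11: rolls=9,0 (sum=9), consumes 2 rolls
Frame 8 starts at roll index 13: rolls=9,0 (sum=9), consumes 2 rolls
Frame 9 starts at roll index 15: rolls=1,9 (sum=10), consumes 2 rolls
Frame 10 starts at roll index 17: 2 remaining rolls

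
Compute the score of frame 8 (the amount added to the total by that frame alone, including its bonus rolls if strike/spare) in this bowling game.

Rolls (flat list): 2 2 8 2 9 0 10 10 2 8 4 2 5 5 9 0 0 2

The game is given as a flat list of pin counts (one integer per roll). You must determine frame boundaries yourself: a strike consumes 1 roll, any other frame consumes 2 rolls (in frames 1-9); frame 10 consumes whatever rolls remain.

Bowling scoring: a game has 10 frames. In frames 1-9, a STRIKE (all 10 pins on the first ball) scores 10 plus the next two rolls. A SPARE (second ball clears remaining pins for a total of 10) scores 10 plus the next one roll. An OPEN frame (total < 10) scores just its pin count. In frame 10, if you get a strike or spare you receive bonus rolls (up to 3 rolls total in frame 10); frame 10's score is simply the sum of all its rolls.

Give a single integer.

Answer: 19

Derivation:
Frame 1: OPEN (2+2=4). Cumulative: 4
Frame 2: SPARE (8+2=10). 10 + next roll (9) = 19. Cumulative: 23
Frame 3: OPEN (9+0=9). Cumulative: 32
Frame 4: STRIKE. 10 + next two rolls (10+2) = 22. Cumulative: 54
Frame 5: STRIKE. 10 + next two rolls (2+8) = 20. Cumulative: 74
Frame 6: SPARE (2+8=10). 10 + next roll (4) = 14. Cumulative: 88
Frame 7: OPEN (4+2=6). Cumulative: 94
Frame 8: SPARE (5+5=10). 10 + next roll (9) = 19. Cumulative: 113
Frame 9: OPEN (9+0=9). Cumulative: 122
Frame 10: OPEN. Sum of all frame-10 rolls (0+2) = 2. Cumulative: 124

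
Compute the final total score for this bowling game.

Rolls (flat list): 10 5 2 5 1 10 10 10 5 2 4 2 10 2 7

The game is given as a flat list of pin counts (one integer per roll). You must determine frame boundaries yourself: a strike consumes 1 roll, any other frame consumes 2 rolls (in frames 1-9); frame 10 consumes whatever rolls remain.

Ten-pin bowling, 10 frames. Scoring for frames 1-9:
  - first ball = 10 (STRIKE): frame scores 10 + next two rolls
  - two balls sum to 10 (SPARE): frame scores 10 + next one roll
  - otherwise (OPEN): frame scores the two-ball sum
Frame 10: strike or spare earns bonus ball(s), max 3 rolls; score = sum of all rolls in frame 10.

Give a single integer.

Frame 1: STRIKE. 10 + next two rolls (5+2) = 17. Cumulative: 17
Frame 2: OPEN (5+2=7). Cumulative: 24
Frame 3: OPEN (5+1=6). Cumulative: 30
Frame 4: STRIKE. 10 + next two rolls (10+10) = 30. Cumulative: 60
Frame 5: STRIKE. 10 + next two rolls (10+5) = 25. Cumulative: 85
Frame 6: STRIKE. 10 + next two rolls (5+2) = 17. Cumulative: 102
Frame 7: OPEN (5+2=7). Cumulative: 109
Frame 8: OPEN (4+2=6). Cumulative: 115
Frame 9: STRIKE. 10 + next two rolls (2+7) = 19. Cumulative: 134
Frame 10: OPEN. Sum of all frame-10 rolls (2+7) = 9. Cumulative: 143

Answer: 143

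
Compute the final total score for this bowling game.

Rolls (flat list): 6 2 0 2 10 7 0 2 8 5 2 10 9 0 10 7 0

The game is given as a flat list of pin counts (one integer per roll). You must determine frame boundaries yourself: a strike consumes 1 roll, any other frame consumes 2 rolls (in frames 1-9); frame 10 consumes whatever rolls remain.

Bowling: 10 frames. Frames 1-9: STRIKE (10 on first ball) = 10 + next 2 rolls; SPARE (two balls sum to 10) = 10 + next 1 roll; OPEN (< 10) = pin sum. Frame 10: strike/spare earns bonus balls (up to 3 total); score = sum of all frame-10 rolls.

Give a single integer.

Frame 1: OPEN (6+2=8). Cumulative: 8
Frame 2: OPEN (0+2=2). Cumulative: 10
Frame 3: STRIKE. 10 + next two rolls (7+0) = 17. Cumulative: 27
Frame 4: OPEN (7+0=7). Cumulative: 34
Frame 5: SPARE (2+8=10). 10 + next roll (5) = 15. Cumulative: 49
Frame 6: OPEN (5+2=7). Cumulative: 56
Frame 7: STRIKE. 10 + next two rolls (9+0) = 19. Cumulative: 75
Frame 8: OPEN (9+0=9). Cumulative: 84
Frame 9: STRIKE. 10 + next two rolls (7+0) = 17. Cumulative: 101
Frame 10: OPEN. Sum of all frame-10 rolls (7+0) = 7. Cumulative: 108

Answer: 108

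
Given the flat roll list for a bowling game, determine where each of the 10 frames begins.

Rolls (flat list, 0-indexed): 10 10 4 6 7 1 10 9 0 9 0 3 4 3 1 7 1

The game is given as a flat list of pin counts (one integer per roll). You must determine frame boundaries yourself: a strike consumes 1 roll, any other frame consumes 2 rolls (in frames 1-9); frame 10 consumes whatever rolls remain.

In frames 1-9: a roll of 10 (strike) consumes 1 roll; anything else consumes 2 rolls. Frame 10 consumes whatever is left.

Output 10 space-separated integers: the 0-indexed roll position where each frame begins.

Answer: 0 1 2 4 6 7 9 11 13 15

Derivation:
Frame 1 starts at roll index 0: roll=10 (strike), consumes 1 roll
Frame 2 starts at roll index 1: roll=10 (strike), consumes 1 roll
Frame 3 starts at roll index 2: rolls=4,6 (sum=10), consumes 2 rolls
Frame 4 starts at roll index 4: rolls=7,1 (sum=8), consumes 2 rolls
Frame 5 starts at roll index 6: roll=10 (strike), consumes 1 roll
Frame 6 starts at roll index 7: rolls=9,0 (sum=9), consumes 2 rolls
Frame 7 starts at roll index 9: rolls=9,0 (sum=9), consumes 2 rolls
Frame 8 starts at roll index 11: rolls=3,4 (sum=7), consumes 2 rolls
Frame 9 starts at roll index 13: rolls=3,1 (sum=4), consumes 2 rolls
Frame 10 starts at roll index 15: 2 remaining rolls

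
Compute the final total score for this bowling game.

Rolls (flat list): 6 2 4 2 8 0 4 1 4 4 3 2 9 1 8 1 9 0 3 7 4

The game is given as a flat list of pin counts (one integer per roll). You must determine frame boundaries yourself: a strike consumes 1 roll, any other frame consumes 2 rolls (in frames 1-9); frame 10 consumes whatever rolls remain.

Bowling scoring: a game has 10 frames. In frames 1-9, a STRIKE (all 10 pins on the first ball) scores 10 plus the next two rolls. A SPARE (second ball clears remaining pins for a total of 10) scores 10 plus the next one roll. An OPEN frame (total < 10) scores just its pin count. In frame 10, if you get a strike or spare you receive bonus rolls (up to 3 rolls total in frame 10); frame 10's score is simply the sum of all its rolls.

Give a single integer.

Answer: 90

Derivation:
Frame 1: OPEN (6+2=8). Cumulative: 8
Frame 2: OPEN (4+2=6). Cumulative: 14
Frame 3: OPEN (8+0=8). Cumulative: 22
Frame 4: OPEN (4+1=5). Cumulative: 27
Frame 5: OPEN (4+4=8). Cumulative: 35
Frame 6: OPEN (3+2=5). Cumulative: 40
Frame 7: SPARE (9+1=10). 10 + next roll (8) = 18. Cumulative: 58
Frame 8: OPEN (8+1=9). Cumulative: 67
Frame 9: OPEN (9+0=9). Cumulative: 76
Frame 10: SPARE. Sum of all frame-10 rolls (3+7+4) = 14. Cumulative: 90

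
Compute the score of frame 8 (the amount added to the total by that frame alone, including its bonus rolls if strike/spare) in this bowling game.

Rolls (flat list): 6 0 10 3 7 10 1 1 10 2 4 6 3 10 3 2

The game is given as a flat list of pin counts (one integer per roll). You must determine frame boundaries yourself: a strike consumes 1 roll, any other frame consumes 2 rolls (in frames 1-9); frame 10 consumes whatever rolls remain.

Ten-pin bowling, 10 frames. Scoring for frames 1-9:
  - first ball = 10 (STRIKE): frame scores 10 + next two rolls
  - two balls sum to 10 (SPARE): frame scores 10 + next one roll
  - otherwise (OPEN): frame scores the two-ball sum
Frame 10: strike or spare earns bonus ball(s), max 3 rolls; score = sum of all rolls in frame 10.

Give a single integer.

Frame 1: OPEN (6+0=6). Cumulative: 6
Frame 2: STRIKE. 10 + next two rolls (3+7) = 20. Cumulative: 26
Frame 3: SPARE (3+7=10). 10 + next roll (10) = 20. Cumulative: 46
Frame 4: STRIKE. 10 + next two rolls (1+1) = 12. Cumulative: 58
Frame 5: OPEN (1+1=2). Cumulative: 60
Frame 6: STRIKE. 10 + next two rolls (2+4) = 16. Cumulative: 76
Frame 7: OPEN (2+4=6). Cumulative: 82
Frame 8: OPEN (6+3=9). Cumulative: 91
Frame 9: STRIKE. 10 + next two rolls (3+2) = 15. Cumulative: 106
Frame 10: OPEN. Sum of all frame-10 rolls (3+2) = 5. Cumulative: 111

Answer: 9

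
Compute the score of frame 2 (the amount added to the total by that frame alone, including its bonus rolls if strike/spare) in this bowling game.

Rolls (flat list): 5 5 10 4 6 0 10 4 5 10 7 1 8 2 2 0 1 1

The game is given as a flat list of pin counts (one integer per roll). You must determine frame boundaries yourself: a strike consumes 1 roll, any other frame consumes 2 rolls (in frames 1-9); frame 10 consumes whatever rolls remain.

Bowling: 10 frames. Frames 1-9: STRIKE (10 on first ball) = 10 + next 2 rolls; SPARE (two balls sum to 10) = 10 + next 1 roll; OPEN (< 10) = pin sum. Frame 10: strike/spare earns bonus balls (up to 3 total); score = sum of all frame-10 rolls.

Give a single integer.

Answer: 20

Derivation:
Frame 1: SPARE (5+5=10). 10 + next roll (10) = 20. Cumulative: 20
Frame 2: STRIKE. 10 + next two rolls (4+6) = 20. Cumulative: 40
Frame 3: SPARE (4+6=10). 10 + next roll (0) = 10. Cumulative: 50
Frame 4: SPARE (0+10=10). 10 + next roll (4) = 14. Cumulative: 64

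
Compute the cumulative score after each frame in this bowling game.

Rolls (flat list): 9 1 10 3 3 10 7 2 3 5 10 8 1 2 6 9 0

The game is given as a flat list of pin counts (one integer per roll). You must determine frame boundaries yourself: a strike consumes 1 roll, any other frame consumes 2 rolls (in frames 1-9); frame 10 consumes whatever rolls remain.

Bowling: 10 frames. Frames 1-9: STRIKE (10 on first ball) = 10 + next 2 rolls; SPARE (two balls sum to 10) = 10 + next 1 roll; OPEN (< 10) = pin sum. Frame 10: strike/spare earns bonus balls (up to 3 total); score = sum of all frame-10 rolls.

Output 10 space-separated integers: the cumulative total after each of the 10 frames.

Answer: 20 36 42 61 70 78 97 106 114 123

Derivation:
Frame 1: SPARE (9+1=10). 10 + next roll (10) = 20. Cumulative: 20
Frame 2: STRIKE. 10 + next two rolls (3+3) = 16. Cumulative: 36
Frame 3: OPEN (3+3=6). Cumulative: 42
Frame 4: STRIKE. 10 + next two rolls (7+2) = 19. Cumulative: 61
Frame 5: OPEN (7+2=9). Cumulative: 70
Frame 6: OPEN (3+5=8). Cumulative: 78
Frame 7: STRIKE. 10 + next two rolls (8+1) = 19. Cumulative: 97
Frame 8: OPEN (8+1=9). Cumulative: 106
Frame 9: OPEN (2+6=8). Cumulative: 114
Frame 10: OPEN. Sum of all frame-10 rolls (9+0) = 9. Cumulative: 123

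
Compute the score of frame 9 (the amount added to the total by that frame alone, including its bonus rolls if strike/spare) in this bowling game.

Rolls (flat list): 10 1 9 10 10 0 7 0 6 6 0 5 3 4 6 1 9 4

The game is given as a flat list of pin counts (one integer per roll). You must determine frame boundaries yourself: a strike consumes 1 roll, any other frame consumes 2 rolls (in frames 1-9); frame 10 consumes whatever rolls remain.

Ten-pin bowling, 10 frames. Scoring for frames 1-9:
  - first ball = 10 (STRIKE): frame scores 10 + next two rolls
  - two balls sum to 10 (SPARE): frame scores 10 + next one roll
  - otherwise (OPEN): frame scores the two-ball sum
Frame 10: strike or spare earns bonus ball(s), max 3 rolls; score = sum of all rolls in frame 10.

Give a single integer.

Frame 1: STRIKE. 10 + next two rolls (1+9) = 20. Cumulative: 20
Frame 2: SPARE (1+9=10). 10 + next roll (10) = 20. Cumulative: 40
Frame 3: STRIKE. 10 + next two rolls (10+0) = 20. Cumulative: 60
Frame 4: STRIKE. 10 + next two rolls (0+7) = 17. Cumulative: 77
Frame 5: OPEN (0+7=7). Cumulative: 84
Frame 6: OPEN (0+6=6). Cumulative: 90
Frame 7: OPEN (6+0=6). Cumulative: 96
Frame 8: OPEN (5+3=8). Cumulative: 104
Frame 9: SPARE (4+6=10). 10 + next roll (1) = 11. Cumulative: 115
Frame 10: SPARE. Sum of all frame-10 rolls (1+9+4) = 14. Cumulative: 129

Answer: 11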